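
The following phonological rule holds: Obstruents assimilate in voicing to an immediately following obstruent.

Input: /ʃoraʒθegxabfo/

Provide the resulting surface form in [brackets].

[ʃoraʃθekxapfo]

/ʒ/ before /θ/ (voiceless) → [ʃ]
/g/ before /x/ (voiceless) → [k]
/b/ before /f/ (voiceless) → [p]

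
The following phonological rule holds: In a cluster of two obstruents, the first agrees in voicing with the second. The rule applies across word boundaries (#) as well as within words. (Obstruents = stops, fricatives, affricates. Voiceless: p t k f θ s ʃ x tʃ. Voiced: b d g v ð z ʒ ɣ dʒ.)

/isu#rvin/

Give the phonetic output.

[isu#rvin]

no segment meets the rule's conditions; no change.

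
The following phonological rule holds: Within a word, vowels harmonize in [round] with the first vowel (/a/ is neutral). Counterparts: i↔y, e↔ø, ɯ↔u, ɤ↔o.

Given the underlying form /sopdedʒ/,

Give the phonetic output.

[sopdødʒ]

/e/ harmonizes with /o/ ([+round]) → [ø]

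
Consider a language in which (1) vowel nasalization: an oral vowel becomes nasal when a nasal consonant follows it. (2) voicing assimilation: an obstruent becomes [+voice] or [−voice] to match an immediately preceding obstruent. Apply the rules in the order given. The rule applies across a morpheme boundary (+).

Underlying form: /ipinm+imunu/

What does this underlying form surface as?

Rule 1: /i/ before nasal /n/ → [ĩ]
Rule 1: /i/ before nasal /m/ → [ĩ]
Rule 1: /u/ before nasal /n/ → [ũ]
After rule 1: ipĩnm+ĩmũnu
Rule 2: no segment meets the rule's conditions; no change.

[ipĩnm+ĩmũnu]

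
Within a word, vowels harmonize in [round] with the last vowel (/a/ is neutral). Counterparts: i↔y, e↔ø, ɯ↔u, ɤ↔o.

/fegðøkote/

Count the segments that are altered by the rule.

/ø/ harmonizes with /e/ ([-round]) → [e]
/o/ harmonizes with /e/ ([-round]) → [ɤ]
2 segments change.

2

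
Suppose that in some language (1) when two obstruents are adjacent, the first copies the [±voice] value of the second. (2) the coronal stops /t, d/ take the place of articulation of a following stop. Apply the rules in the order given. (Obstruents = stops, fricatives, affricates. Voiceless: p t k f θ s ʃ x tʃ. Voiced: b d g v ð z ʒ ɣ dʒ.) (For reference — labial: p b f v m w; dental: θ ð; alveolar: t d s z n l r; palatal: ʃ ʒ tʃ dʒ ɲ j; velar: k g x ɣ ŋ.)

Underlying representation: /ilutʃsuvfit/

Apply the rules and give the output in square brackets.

Rule 1: /v/ before /f/ (voiceless) → [f]
After rule 1: ilutʃsuffit
Rule 2: no segment meets the rule's conditions; no change.

[ilutʃsuffit]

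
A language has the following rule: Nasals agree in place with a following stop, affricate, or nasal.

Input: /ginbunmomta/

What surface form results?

/n/ before /b/ (labial) → [m]
/n/ before /m/ (labial) → [m]
/m/ before /t/ (alveolar) → [n]

[gimbummonta]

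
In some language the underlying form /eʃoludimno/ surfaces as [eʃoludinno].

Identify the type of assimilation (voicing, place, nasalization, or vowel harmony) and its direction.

/m/→[n].
Each target copies a feature from the following segment, so the direction is regressive.

place assimilation, regressive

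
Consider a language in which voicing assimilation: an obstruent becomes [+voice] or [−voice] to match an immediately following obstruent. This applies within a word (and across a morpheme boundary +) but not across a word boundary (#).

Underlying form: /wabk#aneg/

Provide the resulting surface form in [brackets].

/b/ before /k/ (voiceless) → [p]

[wapk#aneg]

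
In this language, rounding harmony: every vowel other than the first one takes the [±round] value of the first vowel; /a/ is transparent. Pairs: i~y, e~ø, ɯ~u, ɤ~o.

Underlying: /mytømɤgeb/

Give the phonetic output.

[mytømogøb]

/ɤ/ harmonizes with /y/ ([+round]) → [o]
/e/ harmonizes with /y/ ([+round]) → [ø]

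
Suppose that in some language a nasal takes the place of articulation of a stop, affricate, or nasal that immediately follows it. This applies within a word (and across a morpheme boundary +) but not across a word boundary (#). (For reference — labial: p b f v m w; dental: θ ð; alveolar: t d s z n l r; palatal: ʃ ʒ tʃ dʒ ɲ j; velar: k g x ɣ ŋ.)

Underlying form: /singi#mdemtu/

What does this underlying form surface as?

[siŋgi#ndentu]

/n/ before /g/ (velar) → [ŋ]
/m/ before /d/ (alveolar) → [n]
/m/ before /t/ (alveolar) → [n]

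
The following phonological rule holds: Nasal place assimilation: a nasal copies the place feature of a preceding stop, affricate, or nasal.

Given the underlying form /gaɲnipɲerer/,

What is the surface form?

[gaɲɲipmerer]

/n/ after /ɲ/ (palatal) → [ɲ]
/ɲ/ after /p/ (labial) → [m]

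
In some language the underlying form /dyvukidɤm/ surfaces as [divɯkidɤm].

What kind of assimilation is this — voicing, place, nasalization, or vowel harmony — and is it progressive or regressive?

vowel harmony, regressive

/y/→[i] /u/→[ɯ].
Vowels agree with the last vowel, so the harmony is regressive.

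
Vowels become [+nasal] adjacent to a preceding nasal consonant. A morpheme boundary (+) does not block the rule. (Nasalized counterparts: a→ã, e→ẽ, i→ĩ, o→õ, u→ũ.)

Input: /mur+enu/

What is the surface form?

[mũr+enũ]

/u/ after nasal /m/ → [ũ]
/u/ after nasal /n/ → [ũ]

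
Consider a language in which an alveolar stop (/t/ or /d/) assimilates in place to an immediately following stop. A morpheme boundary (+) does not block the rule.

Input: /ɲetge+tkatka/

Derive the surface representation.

[ɲekge+kkakka]

/t/ before /g/ (velar) → [k]
/t/ before /k/ (velar) → [k]
/t/ before /k/ (velar) → [k]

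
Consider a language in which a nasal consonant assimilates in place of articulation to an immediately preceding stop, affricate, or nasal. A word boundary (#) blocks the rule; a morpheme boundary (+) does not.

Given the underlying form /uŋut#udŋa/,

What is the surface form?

[uŋut#udna]

/ŋ/ after /d/ (alveolar) → [n]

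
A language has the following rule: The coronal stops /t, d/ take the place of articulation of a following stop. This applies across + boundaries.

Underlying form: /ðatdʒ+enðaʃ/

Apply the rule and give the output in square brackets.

[ðatdʒ+enðaʃ]

no segment meets the rule's conditions; no change.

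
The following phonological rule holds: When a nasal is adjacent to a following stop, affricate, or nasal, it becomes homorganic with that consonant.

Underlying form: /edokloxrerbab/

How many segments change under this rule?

No segment meets the rule's conditions.

0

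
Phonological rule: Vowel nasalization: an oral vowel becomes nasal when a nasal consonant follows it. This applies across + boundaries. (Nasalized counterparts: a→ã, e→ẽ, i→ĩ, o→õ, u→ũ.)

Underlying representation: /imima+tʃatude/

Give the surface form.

/i/ before nasal /m/ → [ĩ]
/i/ before nasal /m/ → [ĩ]

[ĩmĩma+tʃatude]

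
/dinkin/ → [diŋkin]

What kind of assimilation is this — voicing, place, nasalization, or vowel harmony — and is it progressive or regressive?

place assimilation, regressive

/n/→[ŋ].
Each target copies a feature from the following segment, so the direction is regressive.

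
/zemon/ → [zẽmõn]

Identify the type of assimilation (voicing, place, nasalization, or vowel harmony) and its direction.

nasalization, regressive

/e/→[ẽ] /o/→[õ].
Each target copies a feature from the following segment, so the direction is regressive.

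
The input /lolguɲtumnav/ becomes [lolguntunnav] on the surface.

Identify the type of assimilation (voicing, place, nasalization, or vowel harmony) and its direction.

/ɲ/→[n] /m/→[n].
Each target copies a feature from the following segment, so the direction is regressive.

place assimilation, regressive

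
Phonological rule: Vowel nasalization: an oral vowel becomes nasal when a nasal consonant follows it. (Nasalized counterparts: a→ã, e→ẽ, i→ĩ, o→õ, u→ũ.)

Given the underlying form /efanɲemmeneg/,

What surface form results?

[efãnɲẽmmẽneg]

/a/ before nasal /n/ → [ã]
/e/ before nasal /m/ → [ẽ]
/e/ before nasal /n/ → [ẽ]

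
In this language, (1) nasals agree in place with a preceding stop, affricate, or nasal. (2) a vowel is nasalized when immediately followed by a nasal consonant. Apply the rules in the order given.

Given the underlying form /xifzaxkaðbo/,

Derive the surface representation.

[xifzaxkaðbo]

Rule 1: no segment meets the rule's conditions; no change.
After rule 1: xifzaxkaðbo
Rule 2: no segment meets the rule's conditions; no change.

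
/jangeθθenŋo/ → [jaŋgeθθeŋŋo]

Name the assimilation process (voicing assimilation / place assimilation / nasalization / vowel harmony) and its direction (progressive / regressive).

/n/→[ŋ] /n/→[ŋ].
Each target copies a feature from the following segment, so the direction is regressive.

place assimilation, regressive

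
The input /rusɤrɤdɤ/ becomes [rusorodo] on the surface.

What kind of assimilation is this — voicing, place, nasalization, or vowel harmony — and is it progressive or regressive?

vowel harmony, progressive

/ɤ/→[o] /ɤ/→[o] /ɤ/→[o].
Vowels agree with the first vowel, so the harmony is progressive.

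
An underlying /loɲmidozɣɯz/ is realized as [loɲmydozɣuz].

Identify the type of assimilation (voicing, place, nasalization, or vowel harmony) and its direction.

/i/→[y] /ɯ/→[u].
Vowels agree with the first vowel, so the harmony is progressive.

vowel harmony, progressive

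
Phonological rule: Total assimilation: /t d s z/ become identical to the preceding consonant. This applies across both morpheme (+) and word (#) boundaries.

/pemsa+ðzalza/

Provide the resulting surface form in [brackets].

/s/ after /m/ → [m] (total assimilation)
/z/ after /ð/ → [ð] (total assimilation)
/z/ after /l/ → [l] (total assimilation)

[pemma+ððalla]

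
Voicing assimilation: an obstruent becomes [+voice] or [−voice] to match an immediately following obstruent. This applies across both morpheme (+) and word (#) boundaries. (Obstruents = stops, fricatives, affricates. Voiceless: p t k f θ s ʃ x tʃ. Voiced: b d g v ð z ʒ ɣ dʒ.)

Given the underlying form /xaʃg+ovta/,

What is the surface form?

/ʃ/ before /g/ (voiced) → [ʒ]
/v/ before /t/ (voiceless) → [f]

[xaʒg+ofta]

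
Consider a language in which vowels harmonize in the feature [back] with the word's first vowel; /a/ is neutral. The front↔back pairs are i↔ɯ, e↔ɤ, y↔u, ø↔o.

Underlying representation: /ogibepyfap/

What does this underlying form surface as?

/i/ harmonizes with /o/ ([+back]) → [ɯ]
/e/ harmonizes with /o/ ([+back]) → [ɤ]
/y/ harmonizes with /o/ ([+back]) → [u]

[ogɯbɤpufap]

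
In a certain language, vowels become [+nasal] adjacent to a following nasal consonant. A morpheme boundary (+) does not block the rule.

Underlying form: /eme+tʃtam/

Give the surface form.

[ẽme+tʃtãm]

/e/ before nasal /m/ → [ẽ]
/a/ before nasal /m/ → [ã]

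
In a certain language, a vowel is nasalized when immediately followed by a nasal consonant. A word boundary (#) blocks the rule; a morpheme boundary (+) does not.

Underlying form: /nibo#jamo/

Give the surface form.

[nibo#jãmo]

/a/ before nasal /m/ → [ã]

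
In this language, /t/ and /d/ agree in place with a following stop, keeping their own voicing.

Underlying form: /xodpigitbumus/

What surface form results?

[xobpigipbumus]

/d/ before /p/ (labial) → [b]
/t/ before /b/ (labial) → [p]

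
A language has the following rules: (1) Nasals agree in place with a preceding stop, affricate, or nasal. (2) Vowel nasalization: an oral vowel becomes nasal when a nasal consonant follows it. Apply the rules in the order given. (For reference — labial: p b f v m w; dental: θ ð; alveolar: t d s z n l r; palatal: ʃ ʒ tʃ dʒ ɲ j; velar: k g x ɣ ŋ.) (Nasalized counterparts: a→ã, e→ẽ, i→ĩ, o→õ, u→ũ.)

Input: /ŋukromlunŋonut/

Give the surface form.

[ŋukrõmlũnnõnut]

Rule 1: /ŋ/ after /n/ (alveolar) → [n]
After rule 1: ŋukromlunnonut
Rule 2: /o/ before nasal /m/ → [õ]
Rule 2: /u/ before nasal /n/ → [ũ]
Rule 2: /o/ before nasal /n/ → [õ]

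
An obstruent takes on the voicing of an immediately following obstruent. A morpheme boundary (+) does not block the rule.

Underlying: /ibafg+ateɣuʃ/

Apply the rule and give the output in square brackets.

/f/ before /g/ (voiced) → [v]

[ibavg+ateɣuʃ]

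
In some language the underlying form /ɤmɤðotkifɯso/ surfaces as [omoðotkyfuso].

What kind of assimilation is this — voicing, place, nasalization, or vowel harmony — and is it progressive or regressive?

vowel harmony, regressive

/ɤ/→[o] /ɤ/→[o] /i/→[y] /ɯ/→[u].
Vowels agree with the last vowel, so the harmony is regressive.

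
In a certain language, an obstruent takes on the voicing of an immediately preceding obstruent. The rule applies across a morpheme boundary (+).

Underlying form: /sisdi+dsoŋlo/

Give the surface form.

[sisti+dzoŋlo]

/d/ after /s/ (voiceless) → [t]
/s/ after /d/ (voiced) → [z]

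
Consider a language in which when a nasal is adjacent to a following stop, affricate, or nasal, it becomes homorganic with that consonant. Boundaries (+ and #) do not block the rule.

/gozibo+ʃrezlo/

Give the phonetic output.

[gozibo+ʃrezlo]

no segment meets the rule's conditions; no change.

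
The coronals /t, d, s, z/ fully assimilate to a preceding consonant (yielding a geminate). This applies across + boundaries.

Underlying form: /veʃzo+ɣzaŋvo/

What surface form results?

[veʃʃo+ɣɣaŋvo]

/z/ after /ʃ/ → [ʃ] (total assimilation)
/z/ after /ɣ/ → [ɣ] (total assimilation)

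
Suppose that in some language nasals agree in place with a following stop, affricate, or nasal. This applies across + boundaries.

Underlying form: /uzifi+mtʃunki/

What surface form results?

/m/ before /tʃ/ (palatal) → [ɲ]
/n/ before /k/ (velar) → [ŋ]

[uzifi+ɲtʃuŋki]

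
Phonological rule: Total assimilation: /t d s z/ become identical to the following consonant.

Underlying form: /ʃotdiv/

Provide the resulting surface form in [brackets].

[ʃoddiv]

/t/ before /d/ → [d] (total assimilation)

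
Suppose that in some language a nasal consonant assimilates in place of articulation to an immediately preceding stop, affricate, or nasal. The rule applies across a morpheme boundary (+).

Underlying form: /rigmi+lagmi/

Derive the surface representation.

/m/ after /g/ (velar) → [ŋ]
/m/ after /g/ (velar) → [ŋ]

[rigŋi+lagŋi]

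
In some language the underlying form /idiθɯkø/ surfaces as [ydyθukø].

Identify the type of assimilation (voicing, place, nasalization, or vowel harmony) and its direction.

vowel harmony, regressive

/i/→[y] /i/→[y] /ɯ/→[u].
Vowels agree with the last vowel, so the harmony is regressive.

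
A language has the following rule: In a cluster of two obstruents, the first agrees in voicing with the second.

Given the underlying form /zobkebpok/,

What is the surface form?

[zopkeppok]

/b/ before /k/ (voiceless) → [p]
/b/ before /p/ (voiceless) → [p]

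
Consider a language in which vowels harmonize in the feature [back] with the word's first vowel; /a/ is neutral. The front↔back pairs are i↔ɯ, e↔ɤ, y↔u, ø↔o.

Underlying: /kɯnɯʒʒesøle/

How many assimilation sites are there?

/e/ harmonizes with /ɯ/ ([+back]) → [ɤ]
/ø/ harmonizes with /ɯ/ ([+back]) → [o]
/e/ harmonizes with /ɯ/ ([+back]) → [ɤ]
3 segments change.

3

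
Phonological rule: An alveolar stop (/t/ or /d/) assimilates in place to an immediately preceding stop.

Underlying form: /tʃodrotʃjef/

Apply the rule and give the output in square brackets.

[tʃodrotʃjef]

no segment meets the rule's conditions; no change.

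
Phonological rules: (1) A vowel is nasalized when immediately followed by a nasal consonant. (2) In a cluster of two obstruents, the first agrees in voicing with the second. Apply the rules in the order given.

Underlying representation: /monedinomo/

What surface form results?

Rule 1: /o/ before nasal /n/ → [õ]
Rule 1: /i/ before nasal /n/ → [ĩ]
Rule 1: /o/ before nasal /m/ → [õ]
After rule 1: mõnedĩnõmo
Rule 2: no segment meets the rule's conditions; no change.

[mõnedĩnõmo]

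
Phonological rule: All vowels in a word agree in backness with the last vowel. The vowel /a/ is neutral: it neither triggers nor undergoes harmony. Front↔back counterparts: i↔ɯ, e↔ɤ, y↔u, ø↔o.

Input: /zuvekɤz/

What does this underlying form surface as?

/e/ harmonizes with /ɤ/ ([+back]) → [ɤ]

[zuvɤkɤz]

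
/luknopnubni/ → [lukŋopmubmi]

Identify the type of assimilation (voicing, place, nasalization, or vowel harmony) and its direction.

/n/→[ŋ] /n/→[m] /n/→[m].
Each target copies a feature from the preceding segment, so the direction is progressive.

place assimilation, progressive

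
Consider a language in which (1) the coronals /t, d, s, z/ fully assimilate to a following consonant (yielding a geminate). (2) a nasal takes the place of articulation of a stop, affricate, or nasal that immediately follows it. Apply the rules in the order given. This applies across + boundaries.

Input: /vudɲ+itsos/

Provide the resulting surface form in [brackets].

[vuɲɲ+issos]

Rule 1: /d/ before /ɲ/ → [ɲ] (total assimilation)
Rule 1: /t/ before /s/ → [s] (total assimilation)
After rule 1: vuɲɲ+issos
Rule 2: no segment meets the rule's conditions; no change.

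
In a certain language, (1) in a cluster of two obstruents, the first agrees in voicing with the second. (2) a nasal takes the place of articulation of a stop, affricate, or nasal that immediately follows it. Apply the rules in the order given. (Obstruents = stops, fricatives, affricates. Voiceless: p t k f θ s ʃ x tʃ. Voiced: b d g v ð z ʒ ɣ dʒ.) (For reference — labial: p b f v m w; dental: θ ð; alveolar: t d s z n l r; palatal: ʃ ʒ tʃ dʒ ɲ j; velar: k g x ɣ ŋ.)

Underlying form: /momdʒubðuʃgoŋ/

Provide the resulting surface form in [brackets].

Rule 1: /ʃ/ before /g/ (voiced) → [ʒ]
After rule 1: momdʒubðuʒgoŋ
Rule 2: /m/ before /dʒ/ (palatal) → [ɲ]

[moɲdʒubðuʒgoŋ]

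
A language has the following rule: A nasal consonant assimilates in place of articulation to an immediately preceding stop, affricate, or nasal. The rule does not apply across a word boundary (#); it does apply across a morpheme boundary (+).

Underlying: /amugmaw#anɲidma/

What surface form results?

/m/ after /g/ (velar) → [ŋ]
/ɲ/ after /n/ (alveolar) → [n]
/m/ after /d/ (alveolar) → [n]

[amugŋaw#annidna]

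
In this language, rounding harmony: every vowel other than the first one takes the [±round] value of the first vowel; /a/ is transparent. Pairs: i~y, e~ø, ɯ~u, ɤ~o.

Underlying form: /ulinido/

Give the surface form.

[ulynydo]

/i/ harmonizes with /u/ ([+round]) → [y]
/i/ harmonizes with /u/ ([+round]) → [y]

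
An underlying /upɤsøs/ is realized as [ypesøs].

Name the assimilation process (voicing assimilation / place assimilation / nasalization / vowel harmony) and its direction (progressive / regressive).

/u/→[y] /ɤ/→[e].
Vowels agree with the last vowel, so the harmony is regressive.

vowel harmony, regressive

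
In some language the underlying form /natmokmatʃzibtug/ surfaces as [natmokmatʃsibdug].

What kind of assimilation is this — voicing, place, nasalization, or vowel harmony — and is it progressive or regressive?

/z/→[s] /t/→[d].
Each target copies a feature from the preceding segment, so the direction is progressive.

voicing assimilation, progressive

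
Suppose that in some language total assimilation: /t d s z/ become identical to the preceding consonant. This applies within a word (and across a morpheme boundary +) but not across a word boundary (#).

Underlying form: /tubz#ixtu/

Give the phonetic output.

/z/ after /b/ → [b] (total assimilation)
/t/ after /x/ → [x] (total assimilation)

[tubb#ixxu]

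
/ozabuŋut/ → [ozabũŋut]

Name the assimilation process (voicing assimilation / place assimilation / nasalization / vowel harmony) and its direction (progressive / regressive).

nasalization, regressive

/u/→[ũ].
Each target copies a feature from the following segment, so the direction is regressive.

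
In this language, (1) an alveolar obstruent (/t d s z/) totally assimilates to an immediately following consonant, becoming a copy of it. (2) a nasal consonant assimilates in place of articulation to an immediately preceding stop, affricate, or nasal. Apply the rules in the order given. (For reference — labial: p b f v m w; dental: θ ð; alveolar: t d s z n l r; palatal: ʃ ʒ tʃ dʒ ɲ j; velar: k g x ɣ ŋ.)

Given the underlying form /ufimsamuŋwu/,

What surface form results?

[ufimsamuŋwu]

Rule 1: no segment meets the rule's conditions; no change.
After rule 1: ufimsamuŋwu
Rule 2: no segment meets the rule's conditions; no change.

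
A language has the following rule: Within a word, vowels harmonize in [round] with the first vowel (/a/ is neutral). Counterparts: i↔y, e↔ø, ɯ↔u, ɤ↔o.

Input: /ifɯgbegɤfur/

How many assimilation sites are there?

/u/ harmonizes with /i/ ([-round]) → [ɯ]
1 segment changes.

1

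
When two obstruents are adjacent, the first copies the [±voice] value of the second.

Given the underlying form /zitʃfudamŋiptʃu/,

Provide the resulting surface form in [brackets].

[zitʃfudamŋiptʃu]

no segment meets the rule's conditions; no change.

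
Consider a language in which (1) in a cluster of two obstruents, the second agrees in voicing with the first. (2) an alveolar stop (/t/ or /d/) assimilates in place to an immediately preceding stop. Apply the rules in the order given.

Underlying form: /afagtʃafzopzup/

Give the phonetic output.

Rule 1: /tʃ/ after /g/ (voiced) → [dʒ]
Rule 1: /z/ after /f/ (voiceless) → [s]
Rule 1: /z/ after /p/ (voiceless) → [s]
After rule 1: afagdʒafsopsup
Rule 2: no segment meets the rule's conditions; no change.

[afagdʒafsopsup]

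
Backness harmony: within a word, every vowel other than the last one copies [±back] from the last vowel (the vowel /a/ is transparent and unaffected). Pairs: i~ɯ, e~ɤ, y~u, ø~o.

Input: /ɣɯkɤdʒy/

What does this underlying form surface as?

/ɯ/ harmonizes with /y/ ([-back]) → [i]
/ɤ/ harmonizes with /y/ ([-back]) → [e]

[ɣikedʒy]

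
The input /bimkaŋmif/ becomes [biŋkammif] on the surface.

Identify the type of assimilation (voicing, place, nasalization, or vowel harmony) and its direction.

/m/→[ŋ] /ŋ/→[m].
Each target copies a feature from the following segment, so the direction is regressive.

place assimilation, regressive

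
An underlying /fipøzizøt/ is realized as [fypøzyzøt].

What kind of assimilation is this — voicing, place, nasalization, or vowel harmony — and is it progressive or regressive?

/i/→[y] /i/→[y].
Vowels agree with the last vowel, so the harmony is regressive.

vowel harmony, regressive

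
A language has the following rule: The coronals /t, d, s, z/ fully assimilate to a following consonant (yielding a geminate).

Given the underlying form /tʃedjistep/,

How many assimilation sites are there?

2

/d/ before /j/ → [j] (total assimilation)
/s/ before /t/ → [t] (total assimilation)
2 segments change.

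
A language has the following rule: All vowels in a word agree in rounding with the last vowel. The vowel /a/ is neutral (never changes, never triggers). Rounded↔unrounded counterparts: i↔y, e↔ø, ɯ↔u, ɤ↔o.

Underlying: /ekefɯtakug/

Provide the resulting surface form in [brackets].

[økøfutakug]

/e/ harmonizes with /u/ ([+round]) → [ø]
/e/ harmonizes with /u/ ([+round]) → [ø]
/ɯ/ harmonizes with /u/ ([+round]) → [u]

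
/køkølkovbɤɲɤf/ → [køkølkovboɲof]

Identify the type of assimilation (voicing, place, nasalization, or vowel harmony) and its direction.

vowel harmony, progressive

/ɤ/→[o] /ɤ/→[o].
Vowels agree with the first vowel, so the harmony is progressive.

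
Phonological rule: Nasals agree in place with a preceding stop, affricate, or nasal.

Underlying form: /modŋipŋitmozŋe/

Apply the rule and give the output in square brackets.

[modnipmitnozŋe]

/ŋ/ after /d/ (alveolar) → [n]
/ŋ/ after /p/ (labial) → [m]
/m/ after /t/ (alveolar) → [n]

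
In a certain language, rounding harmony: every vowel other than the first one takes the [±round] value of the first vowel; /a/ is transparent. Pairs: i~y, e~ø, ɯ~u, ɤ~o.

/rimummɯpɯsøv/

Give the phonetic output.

[rimɯmmɯpɯsev]

/u/ harmonizes with /i/ ([-round]) → [ɯ]
/ø/ harmonizes with /i/ ([-round]) → [e]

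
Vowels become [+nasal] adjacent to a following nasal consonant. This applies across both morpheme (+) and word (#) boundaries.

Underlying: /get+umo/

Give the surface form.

[get+ũmo]

/u/ before nasal /m/ → [ũ]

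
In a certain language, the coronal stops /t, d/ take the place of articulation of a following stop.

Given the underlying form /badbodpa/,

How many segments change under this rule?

/d/ before /b/ (labial) → [b]
/d/ before /p/ (labial) → [b]
2 segments change.

2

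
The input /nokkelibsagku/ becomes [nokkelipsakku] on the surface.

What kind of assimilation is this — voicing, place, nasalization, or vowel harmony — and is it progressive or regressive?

/b/→[p] /g/→[k].
Each target copies a feature from the following segment, so the direction is regressive.

voicing assimilation, regressive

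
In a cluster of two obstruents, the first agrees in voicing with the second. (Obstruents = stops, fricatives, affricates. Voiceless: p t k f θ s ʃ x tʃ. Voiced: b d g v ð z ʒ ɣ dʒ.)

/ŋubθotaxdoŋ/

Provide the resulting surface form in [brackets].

/b/ before /θ/ (voiceless) → [p]
/x/ before /d/ (voiced) → [ɣ]

[ŋupθotaɣdoŋ]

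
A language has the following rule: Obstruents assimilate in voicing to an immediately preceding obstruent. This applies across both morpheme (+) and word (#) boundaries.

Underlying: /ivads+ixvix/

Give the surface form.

[ivadz+ixfix]

/s/ after /d/ (voiced) → [z]
/v/ after /x/ (voiceless) → [f]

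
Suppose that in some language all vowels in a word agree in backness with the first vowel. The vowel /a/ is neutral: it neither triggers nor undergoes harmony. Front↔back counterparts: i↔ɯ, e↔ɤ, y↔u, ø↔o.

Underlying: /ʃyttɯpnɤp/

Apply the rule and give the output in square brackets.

/ɯ/ harmonizes with /y/ ([-back]) → [i]
/ɤ/ harmonizes with /y/ ([-back]) → [e]

[ʃyttipnep]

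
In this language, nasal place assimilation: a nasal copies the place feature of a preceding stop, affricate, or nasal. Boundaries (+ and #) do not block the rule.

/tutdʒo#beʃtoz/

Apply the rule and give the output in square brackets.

no segment meets the rule's conditions; no change.

[tutdʒo#beʃtoz]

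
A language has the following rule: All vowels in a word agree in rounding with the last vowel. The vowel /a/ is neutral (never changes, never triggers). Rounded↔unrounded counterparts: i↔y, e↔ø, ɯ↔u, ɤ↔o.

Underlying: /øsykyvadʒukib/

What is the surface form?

/ø/ harmonizes with /i/ ([-round]) → [e]
/y/ harmonizes with /i/ ([-round]) → [i]
/y/ harmonizes with /i/ ([-round]) → [i]
/u/ harmonizes with /i/ ([-round]) → [ɯ]

[esikivadʒɯkib]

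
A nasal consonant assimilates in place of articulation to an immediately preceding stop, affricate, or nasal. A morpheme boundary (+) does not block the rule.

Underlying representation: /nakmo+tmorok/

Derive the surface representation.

[nakŋo+tnorok]

/m/ after /k/ (velar) → [ŋ]
/m/ after /t/ (alveolar) → [n]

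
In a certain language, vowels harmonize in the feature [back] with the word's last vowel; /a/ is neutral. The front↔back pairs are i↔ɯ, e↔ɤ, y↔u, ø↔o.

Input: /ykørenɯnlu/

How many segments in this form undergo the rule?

/y/ harmonizes with /u/ ([+back]) → [u]
/ø/ harmonizes with /u/ ([+back]) → [o]
/e/ harmonizes with /u/ ([+back]) → [ɤ]
3 segments change.

3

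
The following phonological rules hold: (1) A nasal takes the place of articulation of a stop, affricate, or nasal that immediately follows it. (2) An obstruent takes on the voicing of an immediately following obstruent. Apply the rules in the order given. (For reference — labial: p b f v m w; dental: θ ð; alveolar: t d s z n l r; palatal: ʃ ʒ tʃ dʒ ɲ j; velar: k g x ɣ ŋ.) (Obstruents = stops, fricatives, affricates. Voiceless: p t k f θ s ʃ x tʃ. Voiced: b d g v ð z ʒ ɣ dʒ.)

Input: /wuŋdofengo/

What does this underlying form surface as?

[wundofeŋgo]

Rule 1: /ŋ/ before /d/ (alveolar) → [n]
Rule 1: /n/ before /g/ (velar) → [ŋ]
After rule 1: wundofeŋgo
Rule 2: no segment meets the rule's conditions; no change.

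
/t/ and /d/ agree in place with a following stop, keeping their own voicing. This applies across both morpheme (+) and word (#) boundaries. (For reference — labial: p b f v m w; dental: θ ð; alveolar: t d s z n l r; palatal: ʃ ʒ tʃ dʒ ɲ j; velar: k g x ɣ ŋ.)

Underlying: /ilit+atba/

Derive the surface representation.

/t/ before /b/ (labial) → [p]

[ilit+apba]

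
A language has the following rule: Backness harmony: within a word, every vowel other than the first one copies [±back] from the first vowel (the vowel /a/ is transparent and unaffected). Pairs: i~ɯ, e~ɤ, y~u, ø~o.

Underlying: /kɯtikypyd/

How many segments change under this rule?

3

/i/ harmonizes with /ɯ/ ([+back]) → [ɯ]
/y/ harmonizes with /ɯ/ ([+back]) → [u]
/y/ harmonizes with /ɯ/ ([+back]) → [u]
3 segments change.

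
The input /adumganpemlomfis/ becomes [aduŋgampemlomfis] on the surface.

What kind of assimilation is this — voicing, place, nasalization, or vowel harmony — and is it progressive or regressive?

place assimilation, regressive

/m/→[ŋ] /n/→[m].
Each target copies a feature from the following segment, so the direction is regressive.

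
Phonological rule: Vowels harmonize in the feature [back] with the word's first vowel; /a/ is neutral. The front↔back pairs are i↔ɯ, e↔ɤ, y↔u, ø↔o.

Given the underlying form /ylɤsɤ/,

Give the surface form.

[ylese]

/ɤ/ harmonizes with /y/ ([-back]) → [e]
/ɤ/ harmonizes with /y/ ([-back]) → [e]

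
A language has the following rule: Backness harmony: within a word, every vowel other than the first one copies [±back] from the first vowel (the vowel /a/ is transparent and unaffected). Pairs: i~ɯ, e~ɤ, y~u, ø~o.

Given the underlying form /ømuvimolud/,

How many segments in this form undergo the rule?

/u/ harmonizes with /ø/ ([-back]) → [y]
/o/ harmonizes with /ø/ ([-back]) → [ø]
/u/ harmonizes with /ø/ ([-back]) → [y]
3 segments change.

3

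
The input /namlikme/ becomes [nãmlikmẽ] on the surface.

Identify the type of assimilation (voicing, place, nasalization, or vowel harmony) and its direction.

/a/→[ã] /e/→[ẽ].
Each target copies a feature from the preceding segment, so the direction is progressive.

nasalization, progressive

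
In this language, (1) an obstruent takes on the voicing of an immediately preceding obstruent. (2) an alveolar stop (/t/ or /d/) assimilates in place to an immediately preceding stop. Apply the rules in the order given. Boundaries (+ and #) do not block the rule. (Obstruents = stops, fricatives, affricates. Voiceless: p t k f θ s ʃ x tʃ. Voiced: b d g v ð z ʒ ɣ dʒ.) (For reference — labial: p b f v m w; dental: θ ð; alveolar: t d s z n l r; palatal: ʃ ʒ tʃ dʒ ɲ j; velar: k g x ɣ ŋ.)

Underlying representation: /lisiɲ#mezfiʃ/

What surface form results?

[lisiɲ#mezviʃ]

Rule 1: /f/ after /z/ (voiced) → [v]
After rule 1: lisiɲ#mezviʃ
Rule 2: no segment meets the rule's conditions; no change.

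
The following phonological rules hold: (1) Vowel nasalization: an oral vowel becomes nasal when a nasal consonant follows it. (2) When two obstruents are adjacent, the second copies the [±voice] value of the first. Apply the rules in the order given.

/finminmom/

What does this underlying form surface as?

[fĩnmĩnmõm]

Rule 1: /i/ before nasal /n/ → [ĩ]
Rule 1: /i/ before nasal /n/ → [ĩ]
Rule 1: /o/ before nasal /m/ → [õ]
After rule 1: fĩnmĩnmõm
Rule 2: no segment meets the rule's conditions; no change.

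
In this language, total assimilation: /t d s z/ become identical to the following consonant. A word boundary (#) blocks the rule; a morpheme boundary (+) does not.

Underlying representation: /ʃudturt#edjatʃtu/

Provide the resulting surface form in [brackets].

/d/ before /t/ → [t] (total assimilation)
/d/ before /j/ → [j] (total assimilation)

[ʃutturt#ejjatʃtu]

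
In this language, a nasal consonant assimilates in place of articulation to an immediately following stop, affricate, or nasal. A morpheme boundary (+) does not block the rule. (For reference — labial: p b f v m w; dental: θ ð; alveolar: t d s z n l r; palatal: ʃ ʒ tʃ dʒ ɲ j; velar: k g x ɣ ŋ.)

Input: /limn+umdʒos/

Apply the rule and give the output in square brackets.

[linn+uɲdʒos]

/m/ before /n/ (alveolar) → [n]
/m/ before /dʒ/ (palatal) → [ɲ]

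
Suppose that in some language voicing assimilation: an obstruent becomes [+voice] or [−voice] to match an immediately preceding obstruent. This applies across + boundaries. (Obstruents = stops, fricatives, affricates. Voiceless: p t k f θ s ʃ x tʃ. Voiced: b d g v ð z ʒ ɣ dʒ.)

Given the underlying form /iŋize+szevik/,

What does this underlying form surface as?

/z/ after /s/ (voiceless) → [s]

[iŋize+ssevik]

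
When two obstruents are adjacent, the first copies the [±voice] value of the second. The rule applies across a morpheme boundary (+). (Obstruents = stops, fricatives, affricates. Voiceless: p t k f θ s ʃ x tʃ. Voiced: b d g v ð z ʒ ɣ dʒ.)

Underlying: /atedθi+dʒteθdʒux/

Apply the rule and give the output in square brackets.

[atetθi+tʃteðdʒux]

/d/ before /θ/ (voiceless) → [t]
/dʒ/ before /t/ (voiceless) → [tʃ]
/θ/ before /dʒ/ (voiced) → [ð]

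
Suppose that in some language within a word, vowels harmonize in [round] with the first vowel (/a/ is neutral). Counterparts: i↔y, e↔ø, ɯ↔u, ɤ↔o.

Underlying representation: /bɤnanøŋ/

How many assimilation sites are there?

1

/ø/ harmonizes with /ɤ/ ([-round]) → [e]
1 segment changes.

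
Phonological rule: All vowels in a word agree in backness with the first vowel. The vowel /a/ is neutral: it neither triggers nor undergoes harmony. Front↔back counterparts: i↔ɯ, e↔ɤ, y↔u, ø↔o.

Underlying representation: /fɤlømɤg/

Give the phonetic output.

/ø/ harmonizes with /ɤ/ ([+back]) → [o]

[fɤlomɤg]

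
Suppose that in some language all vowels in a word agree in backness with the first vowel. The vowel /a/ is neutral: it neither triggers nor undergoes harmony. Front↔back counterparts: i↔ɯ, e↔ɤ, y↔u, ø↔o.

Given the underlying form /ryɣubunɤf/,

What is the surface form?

[ryɣybynef]

/u/ harmonizes with /y/ ([-back]) → [y]
/u/ harmonizes with /y/ ([-back]) → [y]
/ɤ/ harmonizes with /y/ ([-back]) → [e]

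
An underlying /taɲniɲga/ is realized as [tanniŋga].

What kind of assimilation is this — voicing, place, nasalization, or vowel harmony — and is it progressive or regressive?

place assimilation, regressive

/ɲ/→[n] /ɲ/→[ŋ].
Each target copies a feature from the following segment, so the direction is regressive.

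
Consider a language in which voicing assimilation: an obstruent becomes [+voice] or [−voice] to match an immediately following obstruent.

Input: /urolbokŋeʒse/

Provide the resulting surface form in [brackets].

/ʒ/ before /s/ (voiceless) → [ʃ]

[urolbokŋeʃse]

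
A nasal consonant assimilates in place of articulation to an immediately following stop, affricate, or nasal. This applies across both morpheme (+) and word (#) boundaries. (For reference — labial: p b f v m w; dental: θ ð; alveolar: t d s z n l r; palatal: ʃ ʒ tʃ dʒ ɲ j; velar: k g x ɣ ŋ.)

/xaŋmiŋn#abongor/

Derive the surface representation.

/ŋ/ before /m/ (labial) → [m]
/ŋ/ before /n/ (alveolar) → [n]
/n/ before /g/ (velar) → [ŋ]

[xamminn#aboŋgor]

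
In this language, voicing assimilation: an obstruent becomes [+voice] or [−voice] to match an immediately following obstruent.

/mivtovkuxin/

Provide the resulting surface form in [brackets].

/v/ before /t/ (voiceless) → [f]
/v/ before /k/ (voiceless) → [f]

[miftofkuxin]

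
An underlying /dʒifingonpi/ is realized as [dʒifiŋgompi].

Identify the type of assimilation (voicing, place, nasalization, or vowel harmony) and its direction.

/n/→[ŋ] /n/→[m].
Each target copies a feature from the following segment, so the direction is regressive.

place assimilation, regressive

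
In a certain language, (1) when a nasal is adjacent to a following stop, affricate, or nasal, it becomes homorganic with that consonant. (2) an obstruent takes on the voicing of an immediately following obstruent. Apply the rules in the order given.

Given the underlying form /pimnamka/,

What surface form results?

Rule 1: /m/ before /n/ (alveolar) → [n]
Rule 1: /m/ before /k/ (velar) → [ŋ]
After rule 1: pinnaŋka
Rule 2: no segment meets the rule's conditions; no change.

[pinnaŋka]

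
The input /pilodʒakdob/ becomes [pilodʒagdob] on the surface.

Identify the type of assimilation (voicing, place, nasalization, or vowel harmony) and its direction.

voicing assimilation, regressive

/k/→[g].
Each target copies a feature from the following segment, so the direction is regressive.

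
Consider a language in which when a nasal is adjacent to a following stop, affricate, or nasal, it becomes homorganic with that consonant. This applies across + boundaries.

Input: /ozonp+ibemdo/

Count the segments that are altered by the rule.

2

/n/ before /p/ (labial) → [m]
/m/ before /d/ (alveolar) → [n]
2 segments change.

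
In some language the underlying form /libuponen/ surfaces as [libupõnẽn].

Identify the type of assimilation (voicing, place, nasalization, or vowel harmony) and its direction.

/o/→[õ] /e/→[ẽ].
Each target copies a feature from the following segment, so the direction is regressive.

nasalization, regressive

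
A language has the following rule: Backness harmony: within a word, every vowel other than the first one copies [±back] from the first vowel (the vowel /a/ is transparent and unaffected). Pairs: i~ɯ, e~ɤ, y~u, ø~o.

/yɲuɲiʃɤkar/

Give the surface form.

/u/ harmonizes with /y/ ([-back]) → [y]
/ɤ/ harmonizes with /y/ ([-back]) → [e]

[yɲyɲiʃekar]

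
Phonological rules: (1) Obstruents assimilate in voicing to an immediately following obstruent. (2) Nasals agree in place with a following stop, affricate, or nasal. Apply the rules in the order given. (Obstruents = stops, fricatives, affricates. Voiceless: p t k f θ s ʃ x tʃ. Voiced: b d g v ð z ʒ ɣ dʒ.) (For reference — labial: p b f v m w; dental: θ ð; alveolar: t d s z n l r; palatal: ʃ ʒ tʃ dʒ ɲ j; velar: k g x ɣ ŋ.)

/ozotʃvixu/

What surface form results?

[ozodʒvixu]

Rule 1: /tʃ/ before /v/ (voiced) → [dʒ]
After rule 1: ozodʒvixu
Rule 2: no segment meets the rule's conditions; no change.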